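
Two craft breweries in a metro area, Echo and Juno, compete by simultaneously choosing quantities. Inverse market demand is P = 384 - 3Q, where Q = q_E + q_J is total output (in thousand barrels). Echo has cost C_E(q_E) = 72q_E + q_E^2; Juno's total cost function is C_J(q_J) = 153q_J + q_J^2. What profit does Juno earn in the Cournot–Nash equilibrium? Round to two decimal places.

1099.83

Echo's profit: π_E = (384 - 3Q)q_E - (72q_E + q_E²). Setting ∂π_E/∂q_E = 0: 312 - 8q_E - 3(q_J) = 0.
Juno's profit: π_J = (384 - 3Q)q_J - (153q_J + q_J²). Setting ∂π_J/∂q_J = 0: 231 - 8q_J - 3(q_E) = 0.
Rearranging gives the reaction functions q_E = (312 - 3q_J)/8 and q_J = (231 - 3q_E)/8.
Substituting one into the other gives q_E = 1803/55 and q_J = 912/55.
Price P = 384 - 3·(543/11) = 235.9091.
Juno's profit: 235.9091·(912/55) - 153·(912/55) - (912/55)² = 1099.8268.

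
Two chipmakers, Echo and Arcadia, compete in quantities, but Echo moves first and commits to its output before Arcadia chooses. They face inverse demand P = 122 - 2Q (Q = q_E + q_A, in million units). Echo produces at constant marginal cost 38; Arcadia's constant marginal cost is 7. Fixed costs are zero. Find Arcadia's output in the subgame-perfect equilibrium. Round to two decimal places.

Solve by backward induction. Given q_E, the follower Arcadia maximises π_A = (122 - 2q_E - 2q_A)q_A - 7q_A.
Setting the follower's marginal profit to zero, 115 - 2q_E - 4q_A = 0, i.e. q_A = (115 - 2q_E)/4.
The leader anticipates this reaction. Substituting into P = 122 - 2Q gives P = 129/2 - q_E, so π_E = (129/2 - q_E)q_E - 38q_E.
Maximising: ∂π_E/∂q_E = 53/2 - 2q_E = 0, giving q_E = 53/4.
Then q_A = (115 - 2·(53/4))/4 = 177/8.

22.13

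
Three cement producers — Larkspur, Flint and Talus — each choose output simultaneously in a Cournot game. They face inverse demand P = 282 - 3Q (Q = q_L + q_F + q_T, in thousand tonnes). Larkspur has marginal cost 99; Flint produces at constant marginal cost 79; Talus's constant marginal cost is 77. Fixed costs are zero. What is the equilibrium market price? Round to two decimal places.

Larkspur's profit: π_L = (282 - 3Q)q_L - (99q_L). Setting ∂π_L/∂q_L = 0: 183 - 6q_L - 3(q_F + q_T) = 0.
Flint's profit: π_F = (282 - 3Q)q_F - (79q_F). Setting ∂π_F/∂q_F = 0: 203 - 6q_F - 3(q_L + q_T) = 0.
Talus's profit: π_T = (282 - 3Q)q_T - (77q_T). Setting ∂π_T/∂q_T = 0: 205 - 6q_T - 3(q_L + q_F) = 0.
Summing all 3 equations gives 591 − 12Q = 0, hence Q = 197/4.
Back-substituting: q_L = (183 − 591/4)/3 = 47/4, q_F = (203 − 591/4)/3 = 221/12, q_T = (205 − 591/4)/3 = 229/12.
Total output Q = 197/4, so price P = 282 - 3·(197/4) = 537/4.

134.25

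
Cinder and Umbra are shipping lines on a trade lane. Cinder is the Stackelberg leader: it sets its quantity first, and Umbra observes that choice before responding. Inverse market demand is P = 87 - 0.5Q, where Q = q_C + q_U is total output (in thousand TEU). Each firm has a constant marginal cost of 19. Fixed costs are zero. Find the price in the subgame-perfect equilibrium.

36

The follower Umbra best-responds to any q_C: π_U = (87 - 0.5Q)q_U - 19q_U.
Follower FOC: 68 - (1/2)q_C - q_U = 0, so q_U(q_C) = (68 - (1/2)q_C).
Cinder substitutes q_U(q_C) into its own profit: π_C = q_C(87 - (1/2)q_C - (68 - (1/2)q_C)/2) - 19q_C = (53 - (1/4)q_C)q_C - 19q_C.
Leader FOC: 34 - (1/2)q_C = 0, so q_C = 68.
Then q_U = (68 - (1/2)·68) = 34.
Total output Q = 102, so price P = 87 - (1/2)·102 = 36.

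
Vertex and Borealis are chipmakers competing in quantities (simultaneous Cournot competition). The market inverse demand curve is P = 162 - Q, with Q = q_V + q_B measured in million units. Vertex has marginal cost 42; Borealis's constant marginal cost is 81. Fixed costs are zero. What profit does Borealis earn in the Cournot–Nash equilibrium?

Vertex's profit: π_V = (162 - Q)q_V - (42q_V). Setting ∂π_V/∂q_V = 0: 120 - 2q_V - (q_B) = 0.
Borealis's profit: π_B = (162 - Q)q_B - (81q_B). Setting ∂π_B/∂q_B = 0: 81 - 2q_B - (q_V) = 0.
Rearranging gives the reaction functions q_V = (120 - q_B)/2 and q_B = (81 - q_V)/2.
Solving the pair: q_V = 53, q_B = 14.
Price P = 162 - 67 = 95.
Borealis's profit: (95 - 81)·14 = 196.

196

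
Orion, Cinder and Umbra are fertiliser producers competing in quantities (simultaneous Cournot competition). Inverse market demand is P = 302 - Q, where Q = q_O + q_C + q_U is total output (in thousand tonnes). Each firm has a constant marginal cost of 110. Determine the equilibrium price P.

Each firm earns π_i = (302 - Q)q_i - 110q_i.
First-order condition (treating rivals' output as given): 192 - 2q_i - Σ_{j≠i} q_j = 0.
With identical firms every q_j equals q_i, so Σ_{j≠i} q_j = 2q_i and 192 = 4q_i, giving q_i = 48.
Total output Q = 144, so price P = 302 - 144 = 158.

158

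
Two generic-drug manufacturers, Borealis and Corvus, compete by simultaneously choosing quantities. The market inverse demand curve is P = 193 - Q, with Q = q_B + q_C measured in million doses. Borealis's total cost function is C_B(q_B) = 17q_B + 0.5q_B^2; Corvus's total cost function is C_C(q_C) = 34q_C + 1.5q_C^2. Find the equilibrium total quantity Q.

73

Borealis's profit: π_B = (193 - Q)q_B - (17q_B + (1/2)q_B²). Setting ∂π_B/∂q_B = 0: 176 - 3q_B - (q_C) = 0.
Corvus's profit: π_C = (193 - Q)q_C - (34q_C + (3/2)q_C²). Setting ∂π_C/∂q_C = 0: 159 - 5q_C - (q_B) = 0.
So q_B = (176 - q_C)/3 and q_C = (159 - q_B)/5.
Substituting one into the other gives q_B = 103/2 and q_C = 43/2.
Total output Q = 103/2 + 43/2 = 73.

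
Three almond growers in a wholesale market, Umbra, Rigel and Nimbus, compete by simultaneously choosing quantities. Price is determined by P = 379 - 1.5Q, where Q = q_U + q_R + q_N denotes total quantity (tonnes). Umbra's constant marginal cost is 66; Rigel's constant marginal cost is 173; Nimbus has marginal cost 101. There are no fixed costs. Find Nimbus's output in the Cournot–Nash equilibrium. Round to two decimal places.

52.50

Umbra's profit: π_U = (379 - 1.5Q)q_U - (66q_U). Setting ∂π_U/∂q_U = 0: 313 - 3q_U - (3/2)(q_R + q_N) = 0.
Rigel's profit: π_R = (379 - 1.5Q)q_R - (173q_R). Setting ∂π_R/∂q_R = 0: 206 - 3q_R - (3/2)(q_U + q_N) = 0.
Nimbus's first-order condition: 278 - 3q_N - (3/2)(q_U + q_R) = 0.
Adding the 3 first-order conditions: 797 − 6Q = 0, so Q = 797/6.
Back-substituting: q_U = (313 − 797/4)/(3/2) = 455/6, q_R = (206 − 797/4)/(3/2) = 9/2, q_N = (278 − 797/4)/(3/2) = 105/2.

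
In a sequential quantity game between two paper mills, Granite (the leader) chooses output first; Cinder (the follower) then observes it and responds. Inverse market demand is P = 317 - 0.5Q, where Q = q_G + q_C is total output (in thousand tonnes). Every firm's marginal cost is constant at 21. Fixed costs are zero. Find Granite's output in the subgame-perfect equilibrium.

296

Solve by backward induction. Given q_G, the follower Cinder maximises π_C = (317 - (1/2)q_G - (1/2)q_C)q_C - 21q_C.
Setting the follower's marginal profit to zero, 296 - (1/2)q_G - q_C = 0, i.e. q_C = (296 - (1/2)q_G).
The leader anticipates this reaction. Substituting into P = 317 - 0.5Q gives P = 169 - (1/4)q_G, so π_G = (169 - (1/4)q_G)q_G - 21q_G.
Maximising: ∂π_G/∂q_G = 148 - (1/2)q_G = 0, giving q_G = 296.
Then q_C = (296 - (1/2)·296) = 148.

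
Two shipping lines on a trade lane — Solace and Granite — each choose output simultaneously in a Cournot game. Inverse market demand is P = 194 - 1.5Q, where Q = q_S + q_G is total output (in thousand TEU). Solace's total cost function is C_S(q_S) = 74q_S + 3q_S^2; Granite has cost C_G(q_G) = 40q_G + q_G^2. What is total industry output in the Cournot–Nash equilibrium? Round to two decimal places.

36.84

Solace's profit: π_S = (194 - 1.5Q)q_S - (74q_S + 3q_S²). Setting ∂π_S/∂q_S = 0: 120 - 9q_S - (3/2)(q_G) = 0.
Granite's profit: π_G = (194 - 1.5Q)q_G - (40q_G + q_G²). Setting ∂π_G/∂q_G = 0: 154 - 5q_G - (3/2)(q_S) = 0.
So q_S = (120 - (3/2)q_G)/9 and q_G = (154 - (3/2)q_S)/5.
Substituting one into the other gives q_S = 164/19 and q_G = 536/19.
Total output Q = 164/19 + 536/19 = 700/19.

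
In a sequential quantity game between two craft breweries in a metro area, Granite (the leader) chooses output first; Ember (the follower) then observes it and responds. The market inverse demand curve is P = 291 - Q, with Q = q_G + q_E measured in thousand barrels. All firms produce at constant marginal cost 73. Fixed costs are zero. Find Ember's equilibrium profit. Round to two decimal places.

2970.25

Solve by backward induction. Given q_G, the follower Ember maximises π_E = (291 - q_G - q_E)q_E - 73q_E.
Follower FOC: 218 - q_G - 2q_E = 0, so q_E(q_G) = (218 - q_G)/2.
The leader anticipates this reaction. Substituting into P = 291 - Q gives P = 182 - (1/2)q_G, so π_G = (182 - (1/2)q_G)q_G - 73q_G.
Maximising: ∂π_G/∂q_G = 109 - q_G = 0, giving q_G = 109.
Then q_E = (218 - 109)/2 = 109/2.
Price P = 291 - 327/2 = 255/2.
Ember's profit: (255/2 - 73)·(109/2) = 2970.2500.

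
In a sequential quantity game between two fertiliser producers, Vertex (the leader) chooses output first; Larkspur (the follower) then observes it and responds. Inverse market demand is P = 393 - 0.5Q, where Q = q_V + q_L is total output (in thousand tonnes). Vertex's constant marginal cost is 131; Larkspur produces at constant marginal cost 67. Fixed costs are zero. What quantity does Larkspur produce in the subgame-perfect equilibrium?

227

Solve by backward induction. Given q_V, the follower Larkspur maximises π_L = (393 - (1/2)q_V - (1/2)q_L)q_L - 67q_L.
∂π_L/∂q_L = 326 - (1/2)q_V - q_L = 0 gives the reaction function q_L = (326 - (1/2)q_V).
The leader anticipates this reaction. Substituting into P = 393 - 0.5Q gives P = 230 - (1/4)q_V, so π_V = (230 - (1/4)q_V)q_V - 131q_V.
The leader's first-order condition 99 - (1/2)q_V = 0 yields q_V = 198.
Then q_L = (326 - (1/2)·198) = 227.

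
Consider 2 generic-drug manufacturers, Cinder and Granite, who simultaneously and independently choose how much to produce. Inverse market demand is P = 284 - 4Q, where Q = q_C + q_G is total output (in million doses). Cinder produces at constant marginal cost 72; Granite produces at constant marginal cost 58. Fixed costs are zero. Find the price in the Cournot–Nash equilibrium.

138

Cinder's profit: π_C = (284 - 4Q)q_C - (72q_C). Setting ∂π_C/∂q_C = 0: 212 - 8q_C - 4(q_G) = 0.
Granite's first-order condition: 226 - 8q_G - 4(q_C) = 0.
Best responses: q_C = (212 - 4q_G)/8, q_G = (226 - 4q_C)/8.
Solving the pair: q_C = 33/2, q_G = 20.
Total output Q = 73/2, so price P = 284 - 4·(73/2) = 138.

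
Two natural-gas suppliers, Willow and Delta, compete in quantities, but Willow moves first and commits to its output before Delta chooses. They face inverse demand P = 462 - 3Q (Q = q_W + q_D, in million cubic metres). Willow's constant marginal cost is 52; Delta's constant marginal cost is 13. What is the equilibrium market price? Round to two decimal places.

The follower Delta best-responds to any q_W: π_D = (462 - 3Q)q_D - 13q_D.
Setting the follower's marginal profit to zero, 449 - 3q_W - 6q_D = 0, i.e. q_D = (449 - 3q_W)/6.
The leader anticipates this reaction. Substituting into P = 462 - 3Q gives P = 475/2 - (3/2)q_W, so π_W = (475/2 - (3/2)q_W)q_W - 52q_W.
The leader's first-order condition 371/2 - 3q_W = 0 yields q_W = 371/6.
Then q_D = (449 - 3·(371/6))/6 = 527/12.
Total output Q = 423/4, so price P = 462 - 3·(423/4) = 579/4.

144.75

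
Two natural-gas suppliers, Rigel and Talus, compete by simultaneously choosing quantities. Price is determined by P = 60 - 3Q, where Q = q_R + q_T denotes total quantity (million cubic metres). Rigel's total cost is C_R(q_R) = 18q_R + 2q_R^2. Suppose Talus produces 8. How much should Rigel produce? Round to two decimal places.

1.80

With the rival's output fixed at 8, Rigel's profit is π_R = (60 - 3·8 - 3q_R)q_R - (18q_R + 2q_R²) = (36 - 3q_R)q_R - (18q_R + 2q_R²).
∂π_R/∂q_R = 18 - 10q_R = 0, so q_R = 9/5.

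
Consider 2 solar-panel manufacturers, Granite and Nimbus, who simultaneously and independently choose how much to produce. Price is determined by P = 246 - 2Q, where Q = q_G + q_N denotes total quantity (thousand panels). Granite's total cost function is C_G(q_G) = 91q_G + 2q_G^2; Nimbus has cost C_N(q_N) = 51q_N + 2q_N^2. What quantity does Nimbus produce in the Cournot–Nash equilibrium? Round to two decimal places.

20.83

Granite's profit: π_G = (246 - 2Q)q_G - (91q_G + 2q_G²). Setting ∂π_G/∂q_G = 0: 155 - 8q_G - 2(q_N) = 0.
Nimbus's first-order condition: 195 - 8q_N - 2(q_G) = 0.
Rearranging gives the reaction functions q_G = (155 - 2q_N)/8 and q_N = (195 - 2q_G)/8.
Solving the pair: q_G = 85/6, q_N = 125/6.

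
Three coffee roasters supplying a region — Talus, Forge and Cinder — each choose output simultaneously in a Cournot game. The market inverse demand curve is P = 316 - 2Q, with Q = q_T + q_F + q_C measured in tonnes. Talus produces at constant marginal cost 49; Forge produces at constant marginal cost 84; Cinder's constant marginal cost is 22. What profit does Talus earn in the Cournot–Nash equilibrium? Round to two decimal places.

2363.28

Talus's profit: π_T = (316 - 2Q)q_T - (49q_T). Setting ∂π_T/∂q_T = 0: 267 - 4q_T - 2(q_F + q_C) = 0.
Forge's profit: π_F = (316 - 2Q)q_F - (84q_F). Setting ∂π_F/∂q_F = 0: 232 - 4q_F - 2(q_T + q_C) = 0.
Cinder's first-order condition: 294 - 4q_C - 2(q_T + q_F) = 0.
Adding the 3 first-order conditions: 793 − 8Q = 0, so Q = 793/8.
Back-substituting: q_T = (267 − 793/4)/2 = 275/8, q_F = (232 − 793/4)/2 = 135/8, q_C = (294 − 793/4)/2 = 383/8.
Price P = 316 - 2·(793/8) = 471/4.
Talus's profit: (471/4 - 49)·(275/8) = 2363.2813.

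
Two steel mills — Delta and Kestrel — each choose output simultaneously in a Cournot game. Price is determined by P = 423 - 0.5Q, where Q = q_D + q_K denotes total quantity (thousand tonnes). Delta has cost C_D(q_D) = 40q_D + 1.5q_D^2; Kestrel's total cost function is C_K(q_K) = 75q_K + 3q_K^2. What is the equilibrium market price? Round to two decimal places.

Delta's profit: π_D = (423 - 0.5Q)q_D - (40q_D + (3/2)q_D²). Setting ∂π_D/∂q_D = 0: 383 - 4q_D - (1/2)(q_K) = 0.
Kestrel's profit: π_K = (423 - 0.5Q)q_K - (75q_K + 3q_K²). Setting ∂π_K/∂q_K = 0: 348 - 7q_K - (1/2)(q_D) = 0.
Rearranging gives the reaction functions q_D = (383 - (1/2)q_K)/4 and q_K = (348 - (1/2)q_D)/7.
Solving the pair: q_D = 90.3423, q_K = 43.2613.
Total output Q = 133.6036, so price P = 423 - (1/2)·133.6036 = 356.1982.

356.20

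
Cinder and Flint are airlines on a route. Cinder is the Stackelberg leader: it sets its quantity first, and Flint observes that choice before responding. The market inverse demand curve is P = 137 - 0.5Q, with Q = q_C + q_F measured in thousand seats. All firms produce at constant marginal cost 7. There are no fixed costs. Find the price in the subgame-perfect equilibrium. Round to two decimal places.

Solve by backward induction. Given q_C, the follower Flint maximises π_F = (137 - (1/2)q_C - (1/2)q_F)q_F - 7q_F.
∂π_F/∂q_F = 130 - (1/2)q_C - q_F = 0 gives the reaction function q_F = (130 - (1/2)q_C).
The leader anticipates this reaction. Substituting into P = 137 - 0.5Q gives P = 72 - (1/4)q_C, so π_C = (72 - (1/4)q_C)q_C - 7q_C.
Leader FOC: 65 - (1/2)q_C = 0, so q_C = 130.
Then q_F = (130 - (1/2)·130) = 65.
Total output Q = 195, so price P = 137 - (1/2)·195 = 79/2.

39.50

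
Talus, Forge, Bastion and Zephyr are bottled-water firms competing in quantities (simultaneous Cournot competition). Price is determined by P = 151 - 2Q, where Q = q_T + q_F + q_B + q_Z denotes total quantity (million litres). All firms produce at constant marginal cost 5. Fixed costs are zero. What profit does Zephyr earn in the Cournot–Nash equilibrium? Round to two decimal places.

426.32

Each firm earns π_i = (151 - 2Q)q_i - 5q_i.
Setting ∂π_i/∂q_i = 0 with rivals' quantities fixed: 146 - 4q_i - 2·Σ_{j≠i} q_j = 0.
By symmetry each firm produces the same amount; substituting Σ_{j≠i} q_j = 3q_i yields q_i = 146/10 = 73/5.
Price P = 151 - 2·(292/5) = 171/5.
Zephyr's profit: (171/5 - 5)·(73/5) = 426.3200.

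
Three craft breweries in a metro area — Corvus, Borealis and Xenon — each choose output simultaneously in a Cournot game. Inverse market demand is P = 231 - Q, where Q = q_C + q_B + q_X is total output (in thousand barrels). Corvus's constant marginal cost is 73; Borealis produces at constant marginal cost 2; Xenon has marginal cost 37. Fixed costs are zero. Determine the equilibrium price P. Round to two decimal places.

Corvus's profit: π_C = (231 - Q)q_C - (73q_C). Setting ∂π_C/∂q_C = 0: 158 - 2q_C - (q_B + q_X) = 0.
Borealis's profit: π_B = (231 - Q)q_B - (2q_B). Setting ∂π_B/∂q_B = 0: 229 - 2q_B - (q_C + q_X) = 0.
Xenon's first-order condition: 194 - 2q_X - (q_C + q_B) = 0.
Adding the 3 first-order conditions: 581 − 4Q = 0, so Q = 581/4.
Back-substituting: q_C = (158 − 581/4) = 51/4, q_B = (229 − 581/4) = 335/4, q_X = (194 − 581/4) = 195/4.
Total output Q = 581/4, so price P = 231 - 581/4 = 343/4.

85.75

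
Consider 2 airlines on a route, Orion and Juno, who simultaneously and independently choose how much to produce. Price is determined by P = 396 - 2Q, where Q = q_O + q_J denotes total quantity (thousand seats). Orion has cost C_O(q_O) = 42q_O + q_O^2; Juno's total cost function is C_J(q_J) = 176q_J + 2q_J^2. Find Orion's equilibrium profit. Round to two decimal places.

Orion's profit: π_O = (396 - 2Q)q_O - (42q_O + q_O²). Setting ∂π_O/∂q_O = 0: 354 - 6q_O - 2(q_J) = 0.
Juno's profit: π_J = (396 - 2Q)q_J - (176q_J + 2q_J²). Setting ∂π_J/∂q_J = 0: 220 - 8q_J - 2(q_O) = 0.
Rearranging gives the reaction functions q_O = (354 - 2q_J)/6 and q_J = (220 - 2q_O)/8.
Substituting one into the other gives q_O = 598/11 and q_J = 153/11.
Price P = 396 - 2·(751/11) = 259.4545.
Orion's profit: 259.4545·(598/11) - 42·(598/11) - (598/11)² = 8866.2149.

8866.21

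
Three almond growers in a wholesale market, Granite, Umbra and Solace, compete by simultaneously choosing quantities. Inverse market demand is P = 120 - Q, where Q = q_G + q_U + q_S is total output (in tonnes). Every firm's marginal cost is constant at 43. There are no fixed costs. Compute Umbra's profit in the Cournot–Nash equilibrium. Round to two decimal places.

A representative firm's profit is π_i = q_i(120 - Q) - 43q_i.
Setting ∂π_i/∂q_i = 0 with rivals' quantities fixed: 77 - 2q_i - Σ_{j≠i} q_j = 0.
By symmetry each firm produces the same amount; substituting Σ_{j≠i} q_j = 2q_i yields q_i = 77/4.
Price P = 120 - 231/4 = 249/4.
Umbra's profit: (249/4 - 43)·(77/4) = 370.5625.

370.56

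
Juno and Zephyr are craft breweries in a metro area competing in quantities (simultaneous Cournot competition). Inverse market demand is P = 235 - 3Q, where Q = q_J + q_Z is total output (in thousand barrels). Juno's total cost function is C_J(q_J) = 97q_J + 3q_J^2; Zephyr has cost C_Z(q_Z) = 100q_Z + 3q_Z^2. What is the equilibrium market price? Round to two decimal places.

Juno's profit: π_J = (235 - 3Q)q_J - (97q_J + 3q_J²). Setting ∂π_J/∂q_J = 0: 138 - 12q_J - 3(q_Z) = 0.
Zephyr's profit: π_Z = (235 - 3Q)q_Z - (100q_Z + 3q_Z²). Setting ∂π_Z/∂q_Z = 0: 135 - 12q_Z - 3(q_J) = 0.
Rearranging gives the reaction functions q_J = (138 - 3q_Z)/12 and q_Z = (135 - 3q_J)/12.
Substituting one into the other gives q_J = 139/15 and q_Z = 134/15.
Total output Q = 91/5, so price P = 235 - 3·(91/5) = 902/5.

180.40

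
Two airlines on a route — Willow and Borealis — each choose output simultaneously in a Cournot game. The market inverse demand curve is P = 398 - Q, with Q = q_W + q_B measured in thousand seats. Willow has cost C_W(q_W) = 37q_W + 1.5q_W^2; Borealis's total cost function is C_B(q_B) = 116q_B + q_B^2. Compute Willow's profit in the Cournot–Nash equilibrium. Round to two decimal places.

Willow's profit: π_W = (398 - Q)q_W - (37q_W + (3/2)q_W²). Setting ∂π_W/∂q_W = 0: 361 - 5q_W - (q_B) = 0.
Borealis's profit: π_B = (398 - Q)q_B - (116q_B + q_B²). Setting ∂π_B/∂q_B = 0: 282 - 4q_B - (q_W) = 0.
Rearranging gives the reaction functions q_W = (361 - q_B)/5 and q_B = (282 - q_W)/4.
Substituting one into the other gives q_W = 1162/19 and q_B = 1049/19.
Price P = 398 - 116.3684 = 281.6316.
Willow's profit: 281.6316·(1162/19) - 37·(1162/19) - (3/2)(1162/19)² = 9350.7202.

9350.72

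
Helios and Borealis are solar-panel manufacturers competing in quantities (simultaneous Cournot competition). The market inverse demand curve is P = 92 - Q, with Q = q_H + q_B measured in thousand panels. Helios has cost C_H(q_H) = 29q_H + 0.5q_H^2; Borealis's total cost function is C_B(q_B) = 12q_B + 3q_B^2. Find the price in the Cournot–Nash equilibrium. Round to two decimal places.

Helios's profit: π_H = (92 - Q)q_H - (29q_H + (1/2)q_H²). Setting ∂π_H/∂q_H = 0: 63 - 3q_H - (q_B) = 0.
Borealis's profit: π_B = (92 - Q)q_B - (12q_B + 3q_B²). Setting ∂π_B/∂q_B = 0: 80 - 8q_B - (q_H) = 0.
Rearranging gives the reaction functions q_H = (63 - q_B)/3 and q_B = (80 - q_H)/8.
Substituting one into the other gives q_H = 424/23 and q_B = 177/23.
Total output Q = 601/23, so price P = 92 - 601/23 = 1515/23.

65.87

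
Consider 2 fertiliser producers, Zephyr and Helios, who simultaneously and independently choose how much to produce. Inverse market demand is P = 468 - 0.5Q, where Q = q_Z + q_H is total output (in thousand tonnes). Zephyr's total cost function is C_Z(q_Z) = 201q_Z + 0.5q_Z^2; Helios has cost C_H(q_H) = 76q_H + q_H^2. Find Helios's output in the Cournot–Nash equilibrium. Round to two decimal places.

Zephyr's profit: π_Z = (468 - 0.5Q)q_Z - (201q_Z + (1/2)q_Z²). Setting ∂π_Z/∂q_Z = 0: 267 - 2q_Z - (1/2)(q_H) = 0.
Helios's profit: π_H = (468 - 0.5Q)q_H - (76q_H + q_H²). Setting ∂π_H/∂q_H = 0: 392 - 3q_H - (1/2)(q_Z) = 0.
So q_Z = (267 - (1/2)q_H)/2 and q_H = (392 - (1/2)q_Z)/3.
Solving the pair: q_Z = 105.2174, q_H = 113.1304.

113.13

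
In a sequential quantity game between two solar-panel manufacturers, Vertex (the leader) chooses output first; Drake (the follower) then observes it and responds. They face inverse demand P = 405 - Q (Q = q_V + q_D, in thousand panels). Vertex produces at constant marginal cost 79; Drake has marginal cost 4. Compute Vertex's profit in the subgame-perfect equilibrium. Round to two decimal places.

7875.13

The follower Drake best-responds to any q_V: π_D = (405 - Q)q_D - 4q_D.
∂π_D/∂q_D = 401 - q_V - 2q_D = 0 gives the reaction function q_D = (401 - q_V)/2.
Vertex substitutes q_D(q_V) into its own profit: π_V = q_V(405 - q_V - (401 - q_V)/2) - 79q_V = (409/2 - (1/2)q_V)q_V - 79q_V.
Maximising: ∂π_V/∂q_V = 251/2 - q_V = 0, giving q_V = 251/2.
Then q_D = (401 - 251/2)/2 = 551/4.
Price P = 405 - 1053/4 = 567/4.
Vertex's profit: (567/4 - 79)·(251/2) = 7875.1250.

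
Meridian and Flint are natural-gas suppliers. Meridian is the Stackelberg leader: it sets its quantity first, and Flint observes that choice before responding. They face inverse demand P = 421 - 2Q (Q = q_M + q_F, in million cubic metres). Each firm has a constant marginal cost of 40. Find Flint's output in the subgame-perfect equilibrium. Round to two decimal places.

47.63

Solve by backward induction. Given q_M, the follower Flint maximises π_F = (421 - 2q_M - 2q_F)q_F - 40q_F.
Follower FOC: 381 - 2q_M - 4q_F = 0, so q_F(q_M) = (381 - 2q_M)/4.
Meridian substitutes q_F(q_M) into its own profit: π_M = q_M(421 - 2q_M - (381 - 2q_M)/2) - 40q_M = (461/2 - q_M)q_M - 40q_M.
Leader FOC: 381/2 - 2q_M = 0, so q_M = 381/4.
Then q_F = (381 - 2·(381/4))/4 = 381/8.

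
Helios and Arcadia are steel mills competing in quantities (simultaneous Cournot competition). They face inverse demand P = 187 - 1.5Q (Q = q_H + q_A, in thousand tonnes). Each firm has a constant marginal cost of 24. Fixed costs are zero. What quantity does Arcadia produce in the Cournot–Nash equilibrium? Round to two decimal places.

A representative firm's profit is π_i = q_i(187 - 1.5Q) - 24q_i.
First-order condition (treating rivals' output as given): 163 - 3q_i - (3/2)q_j = 0.
With identical firms every q_j equals q_i, so q_j = q_i and 163 = (9/2)q_i, giving q_i = 326/9.

36.22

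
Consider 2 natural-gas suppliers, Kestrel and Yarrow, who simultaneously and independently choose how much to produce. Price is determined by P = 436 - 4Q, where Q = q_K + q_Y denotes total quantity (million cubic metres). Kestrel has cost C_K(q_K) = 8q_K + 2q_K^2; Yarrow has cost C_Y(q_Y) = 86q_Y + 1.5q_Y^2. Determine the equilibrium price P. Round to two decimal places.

Kestrel's profit: π_K = (436 - 4Q)q_K - (8q_K + 2q_K²). Setting ∂π_K/∂q_K = 0: 428 - 12q_K - 4(q_Y) = 0.
Yarrow's first-order condition: 350 - 11q_Y - 4(q_K) = 0.
Rearranging gives the reaction functions q_K = (428 - 4q_Y)/12 and q_Y = (350 - 4q_K)/11.
Solving the pair: q_K = 827/29, q_Y = 622/29.
Total output Q = 1449/29, so price P = 436 - 4·(1449/29) = 236.1379.

236.14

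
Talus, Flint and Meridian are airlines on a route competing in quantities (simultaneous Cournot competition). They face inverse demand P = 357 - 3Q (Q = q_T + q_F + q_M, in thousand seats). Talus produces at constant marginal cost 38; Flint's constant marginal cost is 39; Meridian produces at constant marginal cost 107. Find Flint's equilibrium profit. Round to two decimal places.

Talus's profit: π_T = (357 - 3Q)q_T - (38q_T). Setting ∂π_T/∂q_T = 0: 319 - 6q_T - 3(q_F + q_M) = 0.
Flint's first-order condition: 318 - 6q_F - 3(q_T + q_M) = 0.
Meridian's profit: π_M = (357 - 3Q)q_M - (107q_M). Setting ∂π_M/∂q_M = 0: 250 - 6q_M - 3(q_T + q_F) = 0.
Adding the 3 first-order conditions: 887 − 12Q = 0, so Q = 887/12.
Back-substituting: q_T = (319 − 887/4)/3 = 389/12, q_F = (318 − 887/4)/3 = 385/12, q_M = (250 − 887/4)/3 = 113/12.
Price P = 357 - 3·(887/12) = 541/4.
Flint's profit: (541/4 - 39)·(385/12) = 3088.0208.

3088.02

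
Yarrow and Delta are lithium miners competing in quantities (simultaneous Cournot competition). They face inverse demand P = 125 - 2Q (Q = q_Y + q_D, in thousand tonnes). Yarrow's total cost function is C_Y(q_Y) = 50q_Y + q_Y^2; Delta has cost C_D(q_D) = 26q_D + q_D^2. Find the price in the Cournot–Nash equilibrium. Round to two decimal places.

81.50

Yarrow's profit: π_Y = (125 - 2Q)q_Y - (50q_Y + q_Y²). Setting ∂π_Y/∂q_Y = 0: 75 - 6q_Y - 2(q_D) = 0.
Delta's first-order condition: 99 - 6q_D - 2(q_Y) = 0.
So q_Y = (75 - 2q_D)/6 and q_D = (99 - 2q_Y)/6.
Solving the pair: q_Y = 63/8, q_D = 111/8.
Total output Q = 87/4, so price P = 125 - 2·(87/4) = 163/2.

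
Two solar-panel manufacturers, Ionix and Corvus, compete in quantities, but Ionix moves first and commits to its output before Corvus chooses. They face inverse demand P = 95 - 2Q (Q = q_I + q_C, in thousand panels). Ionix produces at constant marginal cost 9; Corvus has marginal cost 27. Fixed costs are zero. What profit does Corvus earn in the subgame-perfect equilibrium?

32

Solve by backward induction. Given q_I, the follower Corvus maximises π_C = (95 - 2q_I - 2q_C)q_C - 27q_C.
Setting the follower's marginal profit to zero, 68 - 2q_I - 4q_C = 0, i.e. q_C = (68 - 2q_I)/4.
The leader anticipates this reaction. Substituting into P = 95 - 2Q gives P = 61 - q_I, so π_I = (61 - q_I)q_I - 9q_I.
The leader's first-order condition 52 - 2q_I = 0 yields q_I = 26.
Then q_C = (68 - 2·26)/4 = 4.
Price P = 95 - 2·30 = 35.
Corvus's profit: (35 - 27)·4 = 32.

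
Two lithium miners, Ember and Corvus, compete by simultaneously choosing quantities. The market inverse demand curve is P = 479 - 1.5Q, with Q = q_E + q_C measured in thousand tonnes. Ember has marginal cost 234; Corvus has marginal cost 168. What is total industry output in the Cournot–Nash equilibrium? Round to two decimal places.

Ember's profit: π_E = (479 - 1.5Q)q_E - (234q_E). Setting ∂π_E/∂q_E = 0: 245 - 3q_E - (3/2)(q_C) = 0.
Corvus's profit: π_C = (479 - 1.5Q)q_C - (168q_C). Setting ∂π_C/∂q_C = 0: 311 - 3q_C - (3/2)(q_E) = 0.
So q_E = (245 - (3/2)q_C)/3 and q_C = (311 - (3/2)q_E)/3.
Substituting one into the other gives q_E = 358/9 and q_C = 754/9.
Total output Q = 358/9 + 754/9 = 1112/9.

123.56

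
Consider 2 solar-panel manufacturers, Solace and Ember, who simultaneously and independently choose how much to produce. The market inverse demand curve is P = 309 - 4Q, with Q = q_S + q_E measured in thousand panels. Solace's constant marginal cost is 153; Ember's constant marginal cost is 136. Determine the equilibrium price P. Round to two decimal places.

Solace's profit: π_S = (309 - 4Q)q_S - (153q_S). Setting ∂π_S/∂q_S = 0: 156 - 8q_S - 4(q_E) = 0.
Ember's profit: π_E = (309 - 4Q)q_E - (136q_E). Setting ∂π_E/∂q_E = 0: 173 - 8q_E - 4(q_S) = 0.
Rearranging gives the reaction functions q_S = (156 - 4q_E)/8 and q_E = (173 - 4q_S)/8.
Substituting one into the other gives q_S = 139/12 and q_E = 95/6.
Total output Q = 329/12, so price P = 309 - 4·(329/12) = 598/3.

199.33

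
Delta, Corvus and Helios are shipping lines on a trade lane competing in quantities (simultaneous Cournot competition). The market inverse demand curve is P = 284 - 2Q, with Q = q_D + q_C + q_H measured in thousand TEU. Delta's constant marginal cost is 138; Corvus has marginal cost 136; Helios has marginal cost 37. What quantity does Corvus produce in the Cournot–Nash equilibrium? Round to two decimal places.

6.38

Delta's profit: π_D = (284 - 2Q)q_D - (138q_D). Setting ∂π_D/∂q_D = 0: 146 - 4q_D - 2(q_C + q_H) = 0.
Corvus's profit: π_C = (284 - 2Q)q_C - (136q_C). Setting ∂π_C/∂q_C = 0: 148 - 4q_C - 2(q_D + q_H) = 0.
Helios's profit: π_H = (284 - 2Q)q_H - (37q_H). Setting ∂π_H/∂q_H = 0: 247 - 4q_H - 2(q_D + q_C) = 0.
Adding the 3 first-order conditions: 541 − 8Q = 0, so Q = 541/8.
Back-substituting: q_D = (146 − 541/4)/2 = 43/8, q_C = (148 − 541/4)/2 = 51/8, q_H = (247 − 541/4)/2 = 447/8.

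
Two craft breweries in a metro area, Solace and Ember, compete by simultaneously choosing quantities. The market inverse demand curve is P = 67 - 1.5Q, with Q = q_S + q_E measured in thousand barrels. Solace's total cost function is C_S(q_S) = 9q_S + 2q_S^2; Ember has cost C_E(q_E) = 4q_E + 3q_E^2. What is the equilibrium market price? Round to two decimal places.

Solace's profit: π_S = (67 - 1.5Q)q_S - (9q_S + 2q_S²). Setting ∂π_S/∂q_S = 0: 58 - 7q_S - (3/2)(q_E) = 0.
Ember's first-order condition: 63 - 9q_E - (3/2)(q_S) = 0.
Rearranging gives the reaction functions q_S = (58 - (3/2)q_E)/7 and q_E = (63 - (3/2)q_S)/9.
Substituting one into the other gives q_S = 190/27 and q_E = 472/81.
Total output Q = 1042/81, so price P = 67 - (3/2)·(1042/81) = 1288/27.

47.70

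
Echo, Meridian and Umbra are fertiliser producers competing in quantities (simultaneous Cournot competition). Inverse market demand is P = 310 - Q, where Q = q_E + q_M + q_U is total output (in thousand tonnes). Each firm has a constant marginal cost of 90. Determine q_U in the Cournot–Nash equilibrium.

Each firm earns π_i = (310 - Q)q_i - 90q_i.
First-order condition (treating rivals' output as given): 220 - 2q_i - Σ_{j≠i} q_j = 0.
By symmetry each firm produces the same amount; substituting Σ_{j≠i} q_j = 2q_i yields q_i = 220/4 = 55.

55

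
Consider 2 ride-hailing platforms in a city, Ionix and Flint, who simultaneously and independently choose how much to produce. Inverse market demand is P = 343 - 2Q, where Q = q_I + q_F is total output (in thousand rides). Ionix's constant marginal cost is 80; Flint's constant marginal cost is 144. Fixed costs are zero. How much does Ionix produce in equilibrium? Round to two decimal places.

54.50

Ionix's profit: π_I = (343 - 2Q)q_I - (80q_I). Setting ∂π_I/∂q_I = 0: 263 - 4q_I - 2(q_F) = 0.
Flint's profit: π_F = (343 - 2Q)q_F - (144q_F). Setting ∂π_F/∂q_F = 0: 199 - 4q_F - 2(q_I) = 0.
Rearranging gives the reaction functions q_I = (263 - 2q_F)/4 and q_F = (199 - 2q_I)/4.
Solving the pair: q_I = 109/2, q_F = 45/2.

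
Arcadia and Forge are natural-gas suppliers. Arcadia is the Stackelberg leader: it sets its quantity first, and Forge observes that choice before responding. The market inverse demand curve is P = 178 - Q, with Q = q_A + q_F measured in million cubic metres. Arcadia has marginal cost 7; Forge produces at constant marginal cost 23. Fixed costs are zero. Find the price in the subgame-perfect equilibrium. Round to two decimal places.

Solve by backward induction. Given q_A, the follower Forge maximises π_F = (178 - q_A - q_F)q_F - 23q_F.
∂π_F/∂q_F = 155 - q_A - 2q_F = 0 gives the reaction function q_F = (155 - q_A)/2.
Arcadia substitutes q_F(q_A) into its own profit: π_A = q_A(178 - q_A - (155 - q_A)/2) - 7q_A = (201/2 - (1/2)q_A)q_A - 7q_A.
The leader's first-order condition 187/2 - q_A = 0 yields q_A = 187/2.
Then q_F = (155 - 187/2)/2 = 123/4.
Total output Q = 497/4, so price P = 178 - 497/4 = 215/4.

53.75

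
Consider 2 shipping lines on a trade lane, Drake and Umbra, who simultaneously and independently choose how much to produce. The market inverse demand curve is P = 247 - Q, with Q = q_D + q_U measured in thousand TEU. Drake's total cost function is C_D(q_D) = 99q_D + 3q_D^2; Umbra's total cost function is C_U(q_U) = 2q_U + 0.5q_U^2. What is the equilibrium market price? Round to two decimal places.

Drake's profit: π_D = (247 - Q)q_D - (99q_D + 3q_D²). Setting ∂π_D/∂q_D = 0: 148 - 8q_D - (q_U) = 0.
Umbra's profit: π_U = (247 - Q)q_U - (2q_U + (1/2)q_U²). Setting ∂π_U/∂q_U = 0: 245 - 3q_U - (q_D) = 0.
So q_D = (148 - q_U)/8 and q_U = (245 - q_D)/3.
Substituting one into the other gives q_D = 199/23 and q_U = 1812/23.
Total output Q = 87.4348, so price P = 247 - 87.4348 = 159.5652.

159.57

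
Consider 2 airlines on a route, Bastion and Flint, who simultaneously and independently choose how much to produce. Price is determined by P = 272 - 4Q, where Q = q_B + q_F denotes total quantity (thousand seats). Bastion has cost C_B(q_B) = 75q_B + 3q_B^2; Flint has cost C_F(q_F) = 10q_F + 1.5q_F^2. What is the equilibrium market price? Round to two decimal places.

Bastion's profit: π_B = (272 - 4Q)q_B - (75q_B + 3q_B²). Setting ∂π_B/∂q_B = 0: 197 - 14q_B - 4(q_F) = 0.
Flint's profit: π_F = (272 - 4Q)q_F - (10q_F + (3/2)q_F²). Setting ∂π_F/∂q_F = 0: 262 - 11q_F - 4(q_B) = 0.
So q_B = (197 - 4q_F)/14 and q_F = (262 - 4q_B)/11.
Solving the pair: q_B = 373/46, q_F = 480/23.
Total output Q = 1333/46, so price P = 272 - 4·(1333/46) = 156.0870.

156.09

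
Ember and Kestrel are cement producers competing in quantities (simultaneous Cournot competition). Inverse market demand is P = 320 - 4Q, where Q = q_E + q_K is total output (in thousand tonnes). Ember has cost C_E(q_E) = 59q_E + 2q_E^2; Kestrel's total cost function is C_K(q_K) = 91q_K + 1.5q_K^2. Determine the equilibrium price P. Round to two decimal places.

193.83

Ember's profit: π_E = (320 - 4Q)q_E - (59q_E + 2q_E²). Setting ∂π_E/∂q_E = 0: 261 - 12q_E - 4(q_K) = 0.
Kestrel's first-order condition: 229 - 11q_K - 4(q_E) = 0.
So q_E = (261 - 4q_K)/12 and q_K = (229 - 4q_E)/11.
Solving the pair: q_E = 1955/116, q_K = 426/29.
Total output Q = 31.5431, so price P = 320 - 4·31.5431 = 193.8276.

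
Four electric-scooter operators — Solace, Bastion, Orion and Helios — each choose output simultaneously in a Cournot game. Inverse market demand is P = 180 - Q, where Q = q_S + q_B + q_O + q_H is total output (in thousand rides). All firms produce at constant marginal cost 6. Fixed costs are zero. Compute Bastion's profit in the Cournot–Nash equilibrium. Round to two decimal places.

1211.04

A representative firm's profit is π_i = q_i(180 - Q) - 6q_i.
Setting ∂π_i/∂q_i = 0 with rivals' quantities fixed: 174 - 2q_i - Σ_{j≠i} q_j = 0.
With identical firms every q_j equals q_i, so Σ_{j≠i} q_j = 3q_i and 174 = 5q_i, giving q_i = 174/5.
Price P = 180 - 696/5 = 204/5.
Bastion's profit: (204/5 - 6)·(174/5) = 1211.0400.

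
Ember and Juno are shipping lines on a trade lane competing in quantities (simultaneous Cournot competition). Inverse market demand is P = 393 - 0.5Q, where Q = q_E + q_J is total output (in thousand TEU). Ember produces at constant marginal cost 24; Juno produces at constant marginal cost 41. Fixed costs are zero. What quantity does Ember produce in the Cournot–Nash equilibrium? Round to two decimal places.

Ember's profit: π_E = (393 - 0.5Q)q_E - (24q_E). Setting ∂π_E/∂q_E = 0: 369 - q_E - (1/2)(q_J) = 0.
Juno's first-order condition: 352 - q_J - (1/2)(q_E) = 0.
So q_E = (369 - (1/2)q_J) and q_J = (352 - (1/2)q_E).
Solving the pair: q_E = 772/3, q_J = 670/3.

257.33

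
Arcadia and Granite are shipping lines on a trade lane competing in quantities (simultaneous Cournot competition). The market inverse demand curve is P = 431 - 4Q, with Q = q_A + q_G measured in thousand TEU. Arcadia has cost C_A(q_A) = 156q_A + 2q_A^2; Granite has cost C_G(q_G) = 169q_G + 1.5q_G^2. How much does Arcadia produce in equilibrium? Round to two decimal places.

17.04

Arcadia's profit: π_A = (431 - 4Q)q_A - (156q_A + 2q_A²). Setting ∂π_A/∂q_A = 0: 275 - 12q_A - 4(q_G) = 0.
Granite's profit: π_G = (431 - 4Q)q_G - (169q_G + (3/2)q_G²). Setting ∂π_G/∂q_G = 0: 262 - 11q_G - 4(q_A) = 0.
So q_A = (275 - 4q_G)/12 and q_G = (262 - 4q_A)/11.
Substituting one into the other gives q_A = 1977/116 and q_G = 511/29.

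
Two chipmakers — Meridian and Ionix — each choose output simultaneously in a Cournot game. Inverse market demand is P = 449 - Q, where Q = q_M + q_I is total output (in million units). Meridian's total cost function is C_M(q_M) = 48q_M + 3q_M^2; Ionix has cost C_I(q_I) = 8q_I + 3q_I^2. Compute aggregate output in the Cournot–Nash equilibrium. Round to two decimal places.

Meridian's profit: π_M = (449 - Q)q_M - (48q_M + 3q_M²). Setting ∂π_M/∂q_M = 0: 401 - 8q_M - (q_I) = 0.
Ionix's profit: π_I = (449 - Q)q_I - (8q_I + 3q_I²). Setting ∂π_I/∂q_I = 0: 441 - 8q_I - (q_M) = 0.
Rearranging gives the reaction functions q_M = (401 - q_I)/8 and q_I = (441 - q_M)/8.
Solving the pair: q_M = 43.9206, q_I = 49.6349.
Total output Q = 43.9206 + 49.6349 = 842/9.

93.56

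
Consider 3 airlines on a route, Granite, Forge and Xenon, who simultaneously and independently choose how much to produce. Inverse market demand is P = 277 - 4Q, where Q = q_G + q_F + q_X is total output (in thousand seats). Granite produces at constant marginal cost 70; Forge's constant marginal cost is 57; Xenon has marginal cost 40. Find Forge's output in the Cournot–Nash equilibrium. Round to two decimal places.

13.50

Granite's profit: π_G = (277 - 4Q)q_G - (70q_G). Setting ∂π_G/∂q_G = 0: 207 - 8q_G - 4(q_F + q_X) = 0.
Forge's profit: π_F = (277 - 4Q)q_F - (57q_F). Setting ∂π_F/∂q_F = 0: 220 - 8q_F - 4(q_G + q_X) = 0.
Xenon's first-order condition: 237 - 8q_X - 4(q_G + q_F) = 0.
Adding the 3 first-order conditions: 664 − 16Q = 0, so Q = 83/2.
Back-substituting: q_G = (207 − 166)/4 = 41/4, q_F = (220 − 166)/4 = 27/2, q_X = (237 − 166)/4 = 71/4.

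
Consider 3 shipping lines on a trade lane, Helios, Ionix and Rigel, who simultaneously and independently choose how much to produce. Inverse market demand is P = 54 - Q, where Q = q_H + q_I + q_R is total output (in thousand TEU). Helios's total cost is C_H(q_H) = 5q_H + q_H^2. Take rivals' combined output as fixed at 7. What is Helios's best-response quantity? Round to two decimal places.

10.50

With rivals' combined output fixed at 7, Helios's profit is π_H = (54 - 7 - q_H)q_H - (5q_H + q_H²) = (47 - q_H)q_H - (5q_H + q_H²).
∂π_H/∂q_H = 42 - 4q_H = 0, so q_H = 21/2.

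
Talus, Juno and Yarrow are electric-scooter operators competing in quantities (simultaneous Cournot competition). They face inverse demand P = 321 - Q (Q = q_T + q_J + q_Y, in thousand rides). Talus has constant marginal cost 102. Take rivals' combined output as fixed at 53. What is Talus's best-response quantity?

83

With rivals' combined output fixed at 53, Talus's profit is π_T = (321 - 53 - q_T)q_T - (102q_T) = (268 - q_T)q_T - (102q_T).
∂π_T/∂q_T = 166 - 2q_T = 0, so q_T = 83.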